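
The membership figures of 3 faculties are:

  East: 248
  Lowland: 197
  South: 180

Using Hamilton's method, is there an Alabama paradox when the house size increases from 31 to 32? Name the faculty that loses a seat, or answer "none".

none

At 31 seats: East 12, Lowland 10, South 9.
At 32 seats: East 13, Lowland 10, South 9.
No faculty's allocation decreased.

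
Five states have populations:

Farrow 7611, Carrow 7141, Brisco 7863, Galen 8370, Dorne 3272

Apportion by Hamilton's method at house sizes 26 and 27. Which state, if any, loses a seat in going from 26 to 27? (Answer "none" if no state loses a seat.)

Dorne

At 26 seats: Farrow 6, Carrow 5, Brisco 6, Galen 6, Dorne 3.
At 27 seats: Farrow 6, Carrow 6, Brisco 6, Galen 7, Dorne 2.
Dorne drops from 3 to 2.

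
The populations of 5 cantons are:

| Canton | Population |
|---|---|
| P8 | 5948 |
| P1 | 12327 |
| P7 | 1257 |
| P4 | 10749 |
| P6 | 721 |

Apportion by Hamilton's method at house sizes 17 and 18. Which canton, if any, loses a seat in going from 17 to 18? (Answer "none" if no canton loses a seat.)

none

At 17 seats: P8 3, P1 7, P7 1, P4 6, P6 0.
At 18 seats: P8 4, P1 7, P7 1, P4 6, P6 0.
No canton's allocation decreased.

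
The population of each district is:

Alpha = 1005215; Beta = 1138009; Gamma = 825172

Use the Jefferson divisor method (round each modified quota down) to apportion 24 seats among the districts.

Alpha: 8, Beta: 9, Gamma: 7

Standard divisor 2968396/24 ≈ 123683.167; standard quotas: Alpha 8.127, Beta 9.201, Gamma 6.672.
Rounding down gives 8, 9, 6 = 23 seats, so the divisor must be adjusted.
With modified divisor 115800: modified quotas Alpha 8.681, Beta 9.827, Gamma 7.126.
Rounding down: Alpha 8, Beta 9, Gamma 7 (total 24).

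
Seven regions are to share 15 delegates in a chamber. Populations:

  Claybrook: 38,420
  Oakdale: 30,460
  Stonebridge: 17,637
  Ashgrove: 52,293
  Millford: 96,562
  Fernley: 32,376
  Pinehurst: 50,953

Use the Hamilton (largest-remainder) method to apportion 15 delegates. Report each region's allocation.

Standard divisor: 318701 ÷ 15 ≈ 21246.733.
Standard quotas: Claybrook 1.8083, Oakdale 1.4336, Stonebridge 0.8301, Ashgrove 2.4612, Millford 4.5448, Fernley 1.5238, Pinehurst 2.3982.
Lower quotas: Claybrook 1, Oakdale 1, Stonebridge 0, Ashgrove 2, Millford 4, Fernley 1, Pinehurst 2 (sum 11, leaving 4 seats).
Remainders in descending order: Stonebridge 0.8301, Claybrook 0.8083, Millford 0.5448, Fernley 0.5238, Ashgrove 0.4612, Oakdale 0.4336, Pinehurst 0.3982.
Largest remainders: Stonebridge, Claybrook, Millford, Fernley receive the extra seats.

Claybrook 2; Oakdale 1; Stonebridge 1; Ashgrove 2; Millford 5; Fernley 2; Pinehurst 2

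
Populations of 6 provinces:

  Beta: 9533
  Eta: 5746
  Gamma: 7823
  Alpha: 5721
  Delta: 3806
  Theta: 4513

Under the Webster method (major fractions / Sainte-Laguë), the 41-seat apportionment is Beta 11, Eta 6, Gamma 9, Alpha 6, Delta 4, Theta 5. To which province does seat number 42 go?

Priority for the next seat is population ÷ (current seats + 0.5).
Priorities: Beta 828.957, Eta 884.000, Gamma 823.474, Alpha 880.154, Delta 845.778, Theta 820.545.
Highest priority: Eta.

Eta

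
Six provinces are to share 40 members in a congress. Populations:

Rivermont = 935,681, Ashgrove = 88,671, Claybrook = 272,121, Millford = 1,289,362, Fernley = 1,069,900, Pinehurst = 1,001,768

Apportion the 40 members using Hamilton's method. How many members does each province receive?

Standard divisor: 4657503 ÷ 40 ≈ 116437.575.
Standard quotas: Rivermont 8.0359, Ashgrove 0.7615, Claybrook 2.3371, Millford 11.0734, Fernley 9.1886, Pinehurst 8.6035.
Lower quotas: Rivermont 8, Ashgrove 0, Claybrook 2, Millford 11, Fernley 9, Pinehurst 8 (sum 38, leaving 2 seats).
Remainders in descending order: Ashgrove 0.7615, Pinehurst 0.6035, Claybrook 0.3371, Fernley 0.1886, Millford 0.0734, Rivermont 0.0359.
The surplus seats go to Ashgrove, Pinehurst.

Rivermont 8; Ashgrove 1; Claybrook 2; Millford 11; Fernley 9; Pinehurst 9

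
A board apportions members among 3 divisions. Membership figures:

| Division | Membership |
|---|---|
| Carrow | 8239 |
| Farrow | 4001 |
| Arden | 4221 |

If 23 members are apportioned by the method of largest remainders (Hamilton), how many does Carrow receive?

The standard divisor is 16461/23 ≈ 715.696.
Standard quotas: Carrow 11.5119, Farrow 5.5904, Arden 5.8978.
Lower quotas: Carrow 11, Farrow 5, Arden 5 (sum 21, leaving 2 seats).
Remainders in descending order: Arden 0.8978, Farrow 0.5904, Carrow 0.5119.
Largest remainders: Arden, Farrow receive the extra seats.
Carrow receives 11.

11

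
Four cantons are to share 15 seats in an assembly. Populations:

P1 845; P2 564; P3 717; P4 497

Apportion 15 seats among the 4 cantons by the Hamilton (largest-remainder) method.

P1: 5, P2: 3, P3: 4, P4: 3

Standard divisor: 2623 ÷ 15 ≈ 174.867.
Standard quotas: P1 4.832, P2 3.225, P3 4.100, P4 2.842.
Lower quotas: P1 4, P2 3, P3 4, P4 2 (sum 13, leaving 2 seats).
Remainders in descending order: P4 0.842, P1 0.832, P2 0.225, P3 0.100.
The surplus seats go to P4, P1.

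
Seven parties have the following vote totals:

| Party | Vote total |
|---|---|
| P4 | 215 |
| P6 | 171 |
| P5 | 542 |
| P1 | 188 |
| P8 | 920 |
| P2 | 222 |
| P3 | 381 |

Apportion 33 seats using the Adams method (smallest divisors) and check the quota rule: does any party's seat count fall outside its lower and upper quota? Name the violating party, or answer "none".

Standard quotas: P4 2.689, P6 2.138, P5 6.778, P1 2.351, P8 11.504, P2 2.776, P3 4.764.
Adams allocation: P4 3, P6 2, P5 6, P1 3, P8 11, P2 3, P3 5.
Every allocation lies between the lower and upper quota.

none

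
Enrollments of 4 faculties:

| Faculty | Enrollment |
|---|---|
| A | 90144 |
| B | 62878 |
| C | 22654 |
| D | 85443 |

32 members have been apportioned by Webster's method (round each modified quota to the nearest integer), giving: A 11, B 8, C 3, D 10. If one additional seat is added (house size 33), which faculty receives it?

D

Priority for the next seat is population ÷ (current seats + 0.5).
Priorities: A 7838.609, B 7397.412, C 6472.571, D 8137.429.
Highest priority: D.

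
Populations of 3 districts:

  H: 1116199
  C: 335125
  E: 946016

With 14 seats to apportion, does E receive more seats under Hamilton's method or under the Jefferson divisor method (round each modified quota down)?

Hamilton

Hamilton: H 6, C 2, E 6.
Jefferson: H 7, C 2, E 5.
E gets 6 under Hamilton and 5 under Jefferson.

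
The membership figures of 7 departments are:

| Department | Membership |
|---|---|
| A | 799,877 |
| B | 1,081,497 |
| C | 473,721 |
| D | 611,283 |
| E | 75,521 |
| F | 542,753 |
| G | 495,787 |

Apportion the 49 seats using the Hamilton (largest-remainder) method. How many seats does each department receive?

Total 4080439; standard divisor 4080439/49 ≈ 83274.265.
Standard quotas: A 9.6053, B 12.9872, C 5.6887, D 7.3406, E 0.9069, F 6.5177, G 5.9537.
Lower quotas: A 9, B 12, C 5, D 7, E 0, F 6, G 5 (sum 44, leaving 5 seats).
Remainders in descending order: B 0.9872, G 0.9537, E 0.9069, C 0.6887, A 0.6053, F 0.5177, D 0.3406.
The surplus seats go to B, G, E, C, A.

A 10, B 13, C 6, D 7, E 1, F 6, G 6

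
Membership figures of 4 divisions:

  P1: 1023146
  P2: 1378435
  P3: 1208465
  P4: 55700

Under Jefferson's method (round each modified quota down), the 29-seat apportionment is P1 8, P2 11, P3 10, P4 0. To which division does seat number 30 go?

Priority for the next seat is population ÷ (current seats + 1).
Priorities: P1 113682.889, P2 114869.583, P3 109860.455, P4 55700.000.
Highest priority: P2.

P2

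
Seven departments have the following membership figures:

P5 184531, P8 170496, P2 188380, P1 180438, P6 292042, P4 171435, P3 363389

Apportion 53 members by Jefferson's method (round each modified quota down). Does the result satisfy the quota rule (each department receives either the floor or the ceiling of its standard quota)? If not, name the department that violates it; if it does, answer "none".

Standard quotas: P5 6.307, P8 5.827, P2 6.438, P1 6.167, P6 9.981, P4 5.859, P3 12.420.
Jefferson allocation: P5 6, P8 6, P2 6, P1 6, P6 10, P4 6, P3 13.
Every allocation lies between the lower and upper quota.

none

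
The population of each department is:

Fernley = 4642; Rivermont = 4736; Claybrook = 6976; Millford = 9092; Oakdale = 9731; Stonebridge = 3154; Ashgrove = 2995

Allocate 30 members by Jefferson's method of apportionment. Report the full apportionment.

Standard divisor 41326/30 ≈ 1377.533; standard quotas: Fernley 3.370, Rivermont 3.438, Claybrook 5.064, Millford 6.600, Oakdale 7.064, Stonebridge 2.290, Ashgrove 2.174.
Rounding down gives 3, 3, 5, 6, 7, 2, 2 = 28 seats, so the divisor must be adjusted.
With modified divisor 1200: modified quotas Fernley 3.868, Rivermont 3.947, Claybrook 5.813, Millford 7.577, Oakdale 8.109, Stonebridge 2.628, Ashgrove 2.496.
Rounding down: Fernley 3, Rivermont 3, Claybrook 5, Millford 7, Oakdale 8, Stonebridge 2, Ashgrove 2 (total 30).

Fernley 3, Rivermont 3, Claybrook 5, Millford 7, Oakdale 8, Stonebridge 2, Ashgrove 2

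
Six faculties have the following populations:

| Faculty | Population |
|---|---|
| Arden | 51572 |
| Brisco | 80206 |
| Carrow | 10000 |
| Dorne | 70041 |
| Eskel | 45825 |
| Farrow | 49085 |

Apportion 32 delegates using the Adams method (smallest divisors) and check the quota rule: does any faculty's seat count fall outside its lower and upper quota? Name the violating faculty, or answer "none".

none

Standard quotas: Arden 5.380, Brisco 8.368, Carrow 1.043, Dorne 7.307, Eskel 4.781, Farrow 5.121.
Adams allocation: Arden 6, Brisco 8, Carrow 1, Dorne 7, Eskel 5, Farrow 5.
Every allocation lies between the lower and upper quota.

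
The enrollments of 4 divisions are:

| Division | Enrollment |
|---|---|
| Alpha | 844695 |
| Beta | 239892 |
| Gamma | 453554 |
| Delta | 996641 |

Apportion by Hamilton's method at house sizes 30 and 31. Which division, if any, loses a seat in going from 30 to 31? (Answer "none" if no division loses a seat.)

At 30 seats: Alpha 10, Beta 3, Gamma 5, Delta 12.
At 31 seats: Alpha 10, Beta 3, Gamma 6, Delta 12.
No division's allocation decreased.

none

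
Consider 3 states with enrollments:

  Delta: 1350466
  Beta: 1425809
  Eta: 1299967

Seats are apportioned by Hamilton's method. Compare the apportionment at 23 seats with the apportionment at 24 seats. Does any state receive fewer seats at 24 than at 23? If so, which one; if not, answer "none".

none

At 23 seats: Delta 8, Beta 8, Eta 7.
At 24 seats: Delta 8, Beta 8, Eta 8.
No state's allocation decreased.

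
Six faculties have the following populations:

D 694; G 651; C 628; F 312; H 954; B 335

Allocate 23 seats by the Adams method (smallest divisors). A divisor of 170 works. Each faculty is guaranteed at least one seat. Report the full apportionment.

D: 5; G: 4; C: 4; F: 2; H: 6; B: 2

With modified divisor 170: modified quotas D 4.082, G 3.829, C 3.694, F 1.835, H 5.612, B 1.971.
Rounding up: D 5, G 4, C 4, F 2, H 6, B 2 (total 23).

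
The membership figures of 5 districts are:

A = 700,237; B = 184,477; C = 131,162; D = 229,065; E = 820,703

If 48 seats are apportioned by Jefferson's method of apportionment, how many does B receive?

Standard divisor 2065644/48 ≈ 43034.25; standard quotas: A 16.272, B 4.287, C 3.048, D 5.323, E 19.071.
Rounding down gives 16, 4, 3, 5, 19 = 47 seats, so the divisor must be adjusted.
With modified divisor 41100: modified quotas A 17.037, B 4.488, C 3.191, D 5.573, E 19.968.
Rounding down: A 17, B 4, C 3, D 5, E 19 (total 48).
B receives 4.

4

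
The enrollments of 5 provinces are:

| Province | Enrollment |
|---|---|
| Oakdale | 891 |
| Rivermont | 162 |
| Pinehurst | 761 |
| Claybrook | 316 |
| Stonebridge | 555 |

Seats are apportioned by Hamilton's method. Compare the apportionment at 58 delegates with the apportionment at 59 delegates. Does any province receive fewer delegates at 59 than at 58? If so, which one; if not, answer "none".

At 58 seats: Oakdale 19, Rivermont 4, Pinehurst 16, Claybrook 7, Stonebridge 12.
At 59 seats: Oakdale 20, Rivermont 3, Pinehurst 17, Claybrook 7, Stonebridge 12.
Rivermont drops from 4 to 3.

Rivermont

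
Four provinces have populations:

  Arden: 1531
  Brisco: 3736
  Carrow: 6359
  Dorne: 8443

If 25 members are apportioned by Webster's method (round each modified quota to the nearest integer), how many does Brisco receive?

Standard divisor 20069/25 ≈ 802.76; standard quotas: Arden 1.907, Brisco 4.654, Carrow 7.921, Dorne 10.517.
Rounding to the nearest integer gives 2, 5, 8, 11 = 26 seats, so the divisor must be adjusted.
With modified divisor 820: modified quotas Arden 1.867, Brisco 4.556, Carrow 7.755, Dorne 10.296.
Rounding to the nearest integer: Arden 2, Brisco 5, Carrow 8, Dorne 10 (total 25).
Brisco receives 5.

5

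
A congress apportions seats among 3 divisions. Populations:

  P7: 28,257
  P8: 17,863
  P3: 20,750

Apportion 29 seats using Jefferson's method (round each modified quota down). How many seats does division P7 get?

Standard divisor 66870/29 ≈ 2305.862; standard quotas: P7 12.254, P8 7.747, P3 8.999.
Rounding down gives 12, 7, 8 = 27 seats, so the divisor must be adjusted.
With modified divisor 2200: modified quotas P7 12.844, P8 8.120, P3 9.432.
Rounding down: P7 12, P8 8, P3 9 (total 29).
P7 receives 12.

12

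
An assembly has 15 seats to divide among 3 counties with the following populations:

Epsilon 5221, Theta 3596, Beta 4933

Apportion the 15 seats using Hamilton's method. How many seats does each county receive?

Epsilon 6; Theta 4; Beta 5

The standard divisor is 13750/15 ≈ 916.667.
Standard quotas: Epsilon 5.6956, Theta 3.9229, Beta 5.3815.
Lower quotas: Epsilon 5, Theta 3, Beta 5 (sum 13, leaving 2 seats).
Remainders in descending order: Theta 0.9229, Epsilon 0.6956, Beta 0.3815.
Largest remainders: Theta, Epsilon receive the extra seats.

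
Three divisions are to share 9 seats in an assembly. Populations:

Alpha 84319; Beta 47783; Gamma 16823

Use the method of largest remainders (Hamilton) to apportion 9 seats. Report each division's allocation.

Standard divisor: 148925 ÷ 9 ≈ 16547.222.
Standard quotas: Alpha 5.0957, Beta 2.8877, Gamma 1.0167.
Lower quotas: Alpha 5, Beta 2, Gamma 1 (sum 8, leaving 1 seat).
Remainders in descending order: Beta 0.8877, Alpha 0.0957, Gamma 0.0167.
Largest remainder: Beta receives the extra seat.

Alpha 5, Beta 3, Gamma 1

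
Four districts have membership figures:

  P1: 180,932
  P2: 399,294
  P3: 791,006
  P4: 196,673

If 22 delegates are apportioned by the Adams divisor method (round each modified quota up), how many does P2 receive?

6

Standard divisor 1567905/22 ≈ 71268.409; standard quotas: P1 2.539, P2 5.603, P3 11.099, P4 2.760.
Rounding up gives 3, 6, 12, 3 = 24 seats, so the divisor must be adjusted.
With modified divisor 79500: modified quotas P1 2.276, P2 5.023, P3 9.950, P4 2.474.
Rounding up: P1 3, P2 6, P3 10, P4 3 (total 22).
P2 receives 6.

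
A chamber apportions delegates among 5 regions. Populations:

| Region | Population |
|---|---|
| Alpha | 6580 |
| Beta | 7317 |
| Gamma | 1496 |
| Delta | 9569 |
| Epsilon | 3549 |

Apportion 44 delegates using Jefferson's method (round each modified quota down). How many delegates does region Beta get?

12

Standard divisor 28511/44 ≈ 647.977; standard quotas: Alpha 10.155, Beta 11.292, Gamma 2.309, Delta 14.767, Epsilon 5.477.
Rounding down gives 10, 11, 2, 14, 5 = 42 seats, so the divisor must be adjusted.
With modified divisor 600: modified quotas Alpha 10.967, Beta 12.195, Gamma 2.493, Delta 15.948, Epsilon 5.915.
Rounding down: Alpha 10, Beta 12, Gamma 2, Delta 15, Epsilon 5 (total 44).
Beta receives 12.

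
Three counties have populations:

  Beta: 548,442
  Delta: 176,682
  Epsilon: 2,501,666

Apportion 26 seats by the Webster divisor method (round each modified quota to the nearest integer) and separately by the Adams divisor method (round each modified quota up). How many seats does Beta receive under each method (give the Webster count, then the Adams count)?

4 and 5

Webster: Beta 4, Delta 1, Epsilon 21.
Adams: Beta 5, Delta 2, Epsilon 19.
Beta gets 4 under Webster and 5 under Adams.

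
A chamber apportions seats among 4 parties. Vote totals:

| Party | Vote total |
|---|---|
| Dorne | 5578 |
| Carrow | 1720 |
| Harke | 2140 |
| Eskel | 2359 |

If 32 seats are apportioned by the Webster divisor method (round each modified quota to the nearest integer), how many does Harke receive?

6

Standard divisor 11797/32 ≈ 368.656; standard quotas: Dorne 15.131, Carrow 4.666, Harke 5.805, Eskel 6.399.
Rounding to the nearest integer gives Dorne 15, Carrow 5, Harke 6, Eskel 6 — total 32, matching the house size, so no adjustment is needed.
Harke receives 6.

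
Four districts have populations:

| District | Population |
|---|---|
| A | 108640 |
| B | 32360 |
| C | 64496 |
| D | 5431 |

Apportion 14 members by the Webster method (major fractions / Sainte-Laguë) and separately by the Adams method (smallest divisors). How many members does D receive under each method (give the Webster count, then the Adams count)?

Webster: A 8, B 2, C 4, D 0.
Adams: A 7, B 2, C 4, D 1.
D gets 0 under Webster and 1 under Adams.

0 and 1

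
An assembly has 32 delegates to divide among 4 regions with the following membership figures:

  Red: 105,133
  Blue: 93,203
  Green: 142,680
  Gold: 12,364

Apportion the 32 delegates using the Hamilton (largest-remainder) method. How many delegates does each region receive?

The standard divisor is 353380/32 ≈ 11043.125.
Standard quotas: Red 9.5202, Blue 8.4399, Green 12.9203, Gold 1.1196.
Lower quotas: Red 9, Blue 8, Green 12, Gold 1 (sum 30, leaving 2 seats).
Remainders in descending order: Green 0.9203, Red 0.5202, Blue 0.4399, Gold 0.1196.
Largest remainders: Green, Red receive the extra seats.

Red=10, Blue=8, Green=13, Gold=1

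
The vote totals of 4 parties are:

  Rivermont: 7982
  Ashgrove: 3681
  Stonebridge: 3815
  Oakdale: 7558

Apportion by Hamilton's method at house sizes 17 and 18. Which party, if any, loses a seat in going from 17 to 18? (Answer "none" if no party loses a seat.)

At 17 seats: Rivermont 6, Ashgrove 3, Stonebridge 3, Oakdale 5.
At 18 seats: Rivermont 6, Ashgrove 3, Stonebridge 3, Oakdale 6.
No party's allocation decreased.

none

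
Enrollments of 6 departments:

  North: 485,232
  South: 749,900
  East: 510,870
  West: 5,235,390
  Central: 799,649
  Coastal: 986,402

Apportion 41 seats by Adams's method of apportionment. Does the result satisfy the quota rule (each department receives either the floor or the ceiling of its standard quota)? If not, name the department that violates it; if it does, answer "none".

Standard quotas: North 2.269, South 3.507, East 2.389, West 24.483, Central 3.739, Coastal 4.613.
Adams allocation: North 3, South 4, East 3, West 22, Central 4, Coastal 5.
West has quota 24.483 (lower 24, upper 25) but receives 22 — outside the quota interval.

West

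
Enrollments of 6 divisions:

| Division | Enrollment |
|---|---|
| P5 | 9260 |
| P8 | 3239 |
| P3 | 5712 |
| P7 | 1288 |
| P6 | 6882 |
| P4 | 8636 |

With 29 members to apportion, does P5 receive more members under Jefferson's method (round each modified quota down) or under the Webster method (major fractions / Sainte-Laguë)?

Jefferson

Jefferson: P5 8, P8 2, P3 5, P7 1, P6 6, P4 7.
Webster: P5 7, P8 3, P3 5, P7 1, P6 6, P4 7.
P5 gets 8 under Jefferson and 7 under Webster.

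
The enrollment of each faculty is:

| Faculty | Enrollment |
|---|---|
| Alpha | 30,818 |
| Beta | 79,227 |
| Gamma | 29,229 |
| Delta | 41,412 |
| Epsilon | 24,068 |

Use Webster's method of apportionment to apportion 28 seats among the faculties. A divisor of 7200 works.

Alpha 4, Beta 11, Gamma 4, Delta 6, Epsilon 3

With modified divisor 7200: modified quotas Alpha 4.280, Beta 11.004, Gamma 4.060, Delta 5.752, Epsilon 3.343.
Rounding to the nearest integer: Alpha 4, Beta 11, Gamma 4, Delta 6, Epsilon 3 (total 28).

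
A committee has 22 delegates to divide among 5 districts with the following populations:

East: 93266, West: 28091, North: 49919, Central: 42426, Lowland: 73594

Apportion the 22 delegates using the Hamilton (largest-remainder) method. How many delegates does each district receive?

East: 7; West: 2; North: 4; Central: 3; Lowland: 6

Total 287296; standard divisor 287296/22 ≈ 13058.909.
Standard quotas: East 7.1419, West 2.1511, North 3.8226, Central 3.2488, Lowland 5.6355.
Lower quotas: East 7, West 2, North 3, Central 3, Lowland 5 (sum 20, leaving 2 seats).
Remainders in descending order: North 0.8226, Lowland 0.6355, Central 0.2488, West 0.1511, East 0.1419.
Largest remainders: North, Lowland receive the extra seats.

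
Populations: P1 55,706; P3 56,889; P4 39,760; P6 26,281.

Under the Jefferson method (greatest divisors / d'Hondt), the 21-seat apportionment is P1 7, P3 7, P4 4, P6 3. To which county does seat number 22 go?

Priority for the next seat is population ÷ (current seats + 1).
Priorities: P1 6963.250, P3 7111.125, P4 7952.000, P6 6570.250.
Highest priority: P4.

P4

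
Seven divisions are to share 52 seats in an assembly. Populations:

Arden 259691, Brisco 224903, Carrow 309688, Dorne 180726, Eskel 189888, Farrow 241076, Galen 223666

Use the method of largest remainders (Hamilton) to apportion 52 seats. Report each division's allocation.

Total 1629638; standard divisor 1629638/52 ≈ 31339.192.
Standard quotas: Arden 8.2865, Brisco 7.1764, Carrow 9.8818, Dorne 5.7668, Eskel 6.0591, Farrow 7.6925, Galen 7.1369.
Lower quotas: Arden 8, Brisco 7, Carrow 9, Dorne 5, Eskel 6, Farrow 7, Galen 7 (sum 49, leaving 3 seats).
Remainders in descending order: Carrow 0.8818, Dorne 0.7668, Farrow 0.6925, Arden 0.2865, Brisco 0.1764, Galen 0.1369, Eskel 0.0591.
Largest remainders: Carrow, Dorne, Farrow receive the extra seats.

Arden: 8; Brisco: 7; Carrow: 10; Dorne: 6; Eskel: 6; Farrow: 8; Galen: 7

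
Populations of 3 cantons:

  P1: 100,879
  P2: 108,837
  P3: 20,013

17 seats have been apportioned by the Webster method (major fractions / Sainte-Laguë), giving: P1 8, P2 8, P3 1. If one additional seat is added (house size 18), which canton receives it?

Priority for the next seat is population ÷ (current seats + 0.5).
Priorities: P1 11868.118, P2 12804.353, P3 13342.000.
Highest priority: P3.

P3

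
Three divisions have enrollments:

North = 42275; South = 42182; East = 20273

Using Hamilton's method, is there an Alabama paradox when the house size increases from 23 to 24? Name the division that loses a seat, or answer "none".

At 23 seats: North 9, South 9, East 5.
At 24 seats: North 10, South 10, East 4.
East drops from 5 to 4.

East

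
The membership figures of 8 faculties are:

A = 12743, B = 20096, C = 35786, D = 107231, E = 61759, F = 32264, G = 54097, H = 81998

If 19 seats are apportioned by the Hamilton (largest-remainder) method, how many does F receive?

1

Total 405974; standard divisor 405974/19 ≈ 21367.053.
Standard quotas: A 0.5964, B 0.9405, C 1.6748, D 5.0185, E 2.8904, F 1.5100, G 2.5318, H 3.8376.
Lower quotas: A 0, B 0, C 1, D 5, E 2, F 1, G 2, H 3 (sum 14, leaving 5 seats).
Remainders in descending order: B 0.9405, E 0.8904, H 0.8376, C 0.6748, A 0.5964, G 0.5318, F 0.5100, D 0.0185.
The surplus seats go to B, E, H, C, A.
F receives 1.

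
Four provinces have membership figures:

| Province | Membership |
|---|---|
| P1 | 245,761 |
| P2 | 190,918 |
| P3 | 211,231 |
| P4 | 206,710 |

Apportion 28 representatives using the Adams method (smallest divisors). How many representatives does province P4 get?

Standard divisor 854620/28 ≈ 30522.143; standard quotas: P1 8.052, P2 6.255, P3 6.921, P4 6.772.
Rounding up gives 9, 7, 7, 7 = 30 seats, so the divisor must be adjusted.
With modified divisor 33100: modified quotas P1 7.425, P2 5.768, P3 6.382, P4 6.245.
Rounding up: P1 8, P2 6, P3 7, P4 7 (total 28).
P4 receives 7.

7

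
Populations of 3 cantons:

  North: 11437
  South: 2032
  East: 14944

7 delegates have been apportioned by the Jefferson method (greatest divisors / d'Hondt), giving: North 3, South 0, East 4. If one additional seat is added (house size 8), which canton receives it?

Priority for the next seat is population ÷ (current seats + 1).
Priorities: North 2859.250, South 2032.000, East 2988.800.
Highest priority: East.

East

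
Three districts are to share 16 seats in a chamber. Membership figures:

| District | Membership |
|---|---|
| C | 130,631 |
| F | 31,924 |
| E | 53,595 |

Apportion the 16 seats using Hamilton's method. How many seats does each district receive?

Standard divisor: 216150 ÷ 16 ≈ 13509.375.
Standard quotas: C 9.6697, F 2.3631, E 3.9672.
Lower quotas: C 9, F 2, E 3 (sum 14, leaving 2 seats).
Remainders in descending order: E 0.9672, C 0.6697, F 0.3631.
The surplus seats go to E, C.

C 10, F 2, E 4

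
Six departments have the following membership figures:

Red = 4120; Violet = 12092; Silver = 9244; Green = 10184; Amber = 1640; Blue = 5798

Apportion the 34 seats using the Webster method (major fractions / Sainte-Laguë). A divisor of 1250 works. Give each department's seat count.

With modified divisor 1250: modified quotas Red 3.296, Violet 9.674, Silver 7.395, Green 8.147, Amber 1.312, Blue 4.638.
Rounding to the nearest integer: Red 3, Violet 10, Silver 7, Green 8, Amber 1, Blue 5 (total 34).

Red 3, Violet 10, Silver 7, Green 8, Amber 1, Blue 5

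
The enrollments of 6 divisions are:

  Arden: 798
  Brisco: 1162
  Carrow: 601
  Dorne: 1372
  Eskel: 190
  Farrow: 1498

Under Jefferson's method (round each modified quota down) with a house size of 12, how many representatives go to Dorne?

3

Standard divisor 5621/12 ≈ 468.417; standard quotas: Arden 1.704, Brisco 2.481, Carrow 1.283, Dorne 2.929, Eskel 0.406, Farrow 3.198.
Rounding down gives 1, 2, 1, 2, 0, 3 = 9 seats, so the divisor must be adjusted.
With modified divisor 380: modified quotas Arden 2.100, Brisco 3.058, Carrow 1.582, Dorne 3.611, Eskel 0.500, Farrow 3.942.
Rounding down: Arden 2, Brisco 3, Carrow 1, Dorne 3, Eskel 0, Farrow 3 (total 12).
Dorne receives 3.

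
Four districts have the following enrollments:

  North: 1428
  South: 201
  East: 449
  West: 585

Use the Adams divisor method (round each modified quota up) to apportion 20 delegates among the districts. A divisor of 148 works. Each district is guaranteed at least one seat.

With modified divisor 148: modified quotas North 9.649, South 1.358, East 3.034, West 3.953.
Rounding up: North 10, South 2, East 4, West 4 (total 20).

North=10; South=2; East=4; West=4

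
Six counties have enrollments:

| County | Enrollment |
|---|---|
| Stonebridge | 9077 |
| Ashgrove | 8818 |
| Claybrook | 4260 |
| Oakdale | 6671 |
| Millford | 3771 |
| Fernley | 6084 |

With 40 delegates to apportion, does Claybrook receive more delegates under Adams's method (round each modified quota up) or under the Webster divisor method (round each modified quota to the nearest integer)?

Adams: Stonebridge 9, Ashgrove 9, Claybrook 5, Oakdale 7, Millford 4, Fernley 6.
Webster: Stonebridge 10, Ashgrove 9, Claybrook 4, Oakdale 7, Millford 4, Fernley 6.
Claybrook gets 5 under Adams and 4 under Webster.

Adams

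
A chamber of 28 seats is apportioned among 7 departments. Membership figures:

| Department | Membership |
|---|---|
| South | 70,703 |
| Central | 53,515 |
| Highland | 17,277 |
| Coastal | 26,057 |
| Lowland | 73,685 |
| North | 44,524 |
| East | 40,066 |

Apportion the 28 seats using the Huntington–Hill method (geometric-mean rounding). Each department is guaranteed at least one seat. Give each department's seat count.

With divisor 11766: modified quotas South 6.009, Central 4.548, Highland 1.468, Coastal 2.215, Lowland 6.263, North 3.784, East 3.405.
Geometric-mean thresholds: South √(6·7)=6.481, Central √(4·5)=4.472, Highland √(1·2)=1.414, Coastal √(2·3)=2.449, Lowland √(6·7)=6.481, North √(3·4)=3.464, East √(3·4)=3.464.
Each quota rounded against its threshold gives South 6, Central 5, Highland 2, Coastal 2, Lowland 6, North 4, East 3 (total 28).

South=6; Central=5; Highland=2; Coastal=2; Lowland=6; North=4; East=3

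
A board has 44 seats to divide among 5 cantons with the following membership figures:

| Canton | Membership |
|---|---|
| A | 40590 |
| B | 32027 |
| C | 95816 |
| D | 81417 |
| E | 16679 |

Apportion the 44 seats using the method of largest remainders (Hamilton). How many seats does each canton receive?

A=7, B=5, C=16, D=13, E=3

The standard divisor is 266529/44 ≈ 6057.477.
Standard quotas: A 6.7008, B 5.2872, C 15.8178, D 13.4407, E 2.7535.
Lower quotas: A 6, B 5, C 15, D 13, E 2 (sum 41, leaving 3 seats).
Remainders in descending order: C 0.8178, E 0.7535, A 0.7008, D 0.4407, B 0.2872.
The surplus seats go to C, E, A.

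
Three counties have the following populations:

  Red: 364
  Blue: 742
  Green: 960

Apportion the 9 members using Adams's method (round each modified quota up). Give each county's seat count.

Red 2, Blue 3, Green 4

Standard divisor 2066/9 ≈ 229.556; standard quotas: Red 1.586, Blue 3.232, Green 4.182.
Rounding up gives 2, 4, 5 = 11 seats, so the divisor must be adjusted.
With modified divisor 300: modified quotas Red 1.213, Blue 2.473, Green 3.200.
Rounding up: Red 2, Blue 3, Green 4 (total 9).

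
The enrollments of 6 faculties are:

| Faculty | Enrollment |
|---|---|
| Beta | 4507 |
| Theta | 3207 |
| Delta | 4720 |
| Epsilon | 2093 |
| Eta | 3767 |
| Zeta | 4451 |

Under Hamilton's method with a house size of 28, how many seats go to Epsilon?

Standard divisor: 22745 ÷ 28 ≈ 812.321.
Standard quotas: Beta 5.548, Theta 3.948, Delta 5.811, Epsilon 2.577, Eta 4.637, Zeta 5.479.
Lower quotas: Beta 5, Theta 3, Delta 5, Epsilon 2, Eta 4, Zeta 5 (sum 24, leaving 4 seats).
Remainders in descending order: Theta 0.948, Delta 0.811, Eta 0.637, Epsilon 0.577, Beta 0.548, Zeta 0.479.
The surplus seats go to Theta, Delta, Eta, Epsilon.
Epsilon receives 3.

3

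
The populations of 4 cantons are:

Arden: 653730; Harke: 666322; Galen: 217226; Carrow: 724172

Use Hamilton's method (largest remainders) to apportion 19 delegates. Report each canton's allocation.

Arden 5, Harke 6, Galen 2, Carrow 6

The standard divisor is 2261450/19 ≈ 119023.684.
Standard quotas: Arden 5.4924, Harke 5.5982, Galen 1.8251, Carrow 6.0843.
Lower quotas: Arden 5, Harke 5, Galen 1, Carrow 6 (sum 17, leaving 2 seats).
Remainders in descending order: Galen 0.8251, Harke 0.5982, Arden 0.4924, Carrow 0.0843.
The surplus seats go to Galen, Harke.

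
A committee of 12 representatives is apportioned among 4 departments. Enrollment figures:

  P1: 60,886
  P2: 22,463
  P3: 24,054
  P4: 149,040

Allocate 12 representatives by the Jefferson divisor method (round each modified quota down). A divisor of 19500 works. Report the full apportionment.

With modified divisor 19500: modified quotas P1 3.122, P2 1.152, P3 1.234, P4 7.643.
Rounding down: P1 3, P2 1, P3 1, P4 7 (total 12).

P1: 3, P2: 1, P3: 1, P4: 7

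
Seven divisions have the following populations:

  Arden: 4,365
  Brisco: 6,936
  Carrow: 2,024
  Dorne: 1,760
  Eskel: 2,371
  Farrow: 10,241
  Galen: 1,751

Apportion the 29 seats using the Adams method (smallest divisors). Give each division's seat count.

Arden 4, Brisco 7, Carrow 2, Dorne 2, Eskel 3, Farrow 9, Galen 2

Standard divisor 29448/29 ≈ 1015.448; standard quotas: Arden 4.299, Brisco 6.830, Carrow 1.993, Dorne 1.733, Eskel 2.335, Farrow 10.085, Galen 1.724.
Rounding up gives 5, 7, 2, 2, 3, 11, 2 = 32 seats, so the divisor must be adjusted.
With modified divisor 1150: modified quotas Arden 3.796, Brisco 6.031, Carrow 1.760, Dorne 1.530, Eskel 2.062, Farrow 8.905, Galen 1.523.
Rounding up: Arden 4, Brisco 7, Carrow 2, Dorne 2, Eskel 3, Farrow 9, Galen 2 (total 29).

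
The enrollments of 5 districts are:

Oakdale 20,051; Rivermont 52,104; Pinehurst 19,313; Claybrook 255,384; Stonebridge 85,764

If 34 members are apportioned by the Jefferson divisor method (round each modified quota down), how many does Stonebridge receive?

7

Standard divisor 432616/34 ≈ 12724; standard quotas: Oakdale 1.576, Rivermont 4.095, Pinehurst 1.518, Claybrook 20.071, Stonebridge 6.740.
Rounding down gives 1, 4, 1, 20, 6 = 32 seats, so the divisor must be adjusted.
With modified divisor 11900: modified quotas Oakdale 1.685, Rivermont 4.378, Pinehurst 1.623, Claybrook 21.461, Stonebridge 7.207.
Rounding down: Oakdale 1, Rivermont 4, Pinehurst 1, Claybrook 21, Stonebridge 7 (total 34).
Stonebridge receives 7.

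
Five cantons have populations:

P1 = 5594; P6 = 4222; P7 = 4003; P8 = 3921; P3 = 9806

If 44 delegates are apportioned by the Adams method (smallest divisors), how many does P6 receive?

7

Standard divisor 27546/44 ≈ 626.045; standard quotas: P1 8.935, P6 6.744, P7 6.394, P8 6.263, P3 15.663.
Rounding up gives 9, 7, 7, 7, 16 = 46 seats, so the divisor must be adjusted.
With modified divisor 660: modified quotas P1 8.476, P6 6.397, P7 6.065, P8 5.941, P3 14.858.
Rounding up: P1 9, P6 7, P7 7, P8 6, P3 15 (total 44).
P6 receives 7.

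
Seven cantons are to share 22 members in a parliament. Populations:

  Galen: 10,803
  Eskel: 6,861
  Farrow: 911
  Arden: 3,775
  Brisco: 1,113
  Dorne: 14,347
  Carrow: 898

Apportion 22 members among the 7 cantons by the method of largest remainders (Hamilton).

Galen 6, Eskel 4, Farrow 1, Arden 2, Brisco 1, Dorne 8, Carrow 0

Standard divisor: 38708 ÷ 22 ≈ 1759.455.
Standard quotas: Galen 6.1400, Eskel 3.8995, Farrow 0.5178, Arden 2.1456, Brisco 0.6326, Dorne 8.1542, Carrow 0.5104.
Lower quotas: Galen 6, Eskel 3, Farrow 0, Arden 2, Brisco 0, Dorne 8, Carrow 0 (sum 19, leaving 3 seats).
Remainders in descending order: Eskel 0.8995, Brisco 0.6326, Farrow 0.5178, Carrow 0.5104, Dorne 0.1542, Arden 0.1456, Galen 0.1400.
The surplus seats go to Eskel, Brisco, Farrow.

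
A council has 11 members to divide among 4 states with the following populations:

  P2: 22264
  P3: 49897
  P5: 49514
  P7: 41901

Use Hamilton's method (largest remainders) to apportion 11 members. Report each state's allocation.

P2 2, P3 3, P5 3, P7 3

The standard divisor is 163576/11 ≈ 14870.545.
Standard quotas: P2 1.4972, P3 3.3554, P5 3.3297, P7 2.8177.
Lower quotas: P2 1, P3 3, P5 3, P7 2 (sum 9, leaving 2 seats).
Remainders in descending order: P7 0.8177, P2 0.4972, P3 0.3554, P5 0.3297.
Largest remainders: P7, P2 receive the extra seats.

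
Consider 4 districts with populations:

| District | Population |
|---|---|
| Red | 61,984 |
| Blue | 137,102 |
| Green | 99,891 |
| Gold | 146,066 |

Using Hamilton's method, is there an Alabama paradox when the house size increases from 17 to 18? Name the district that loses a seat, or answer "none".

At 17 seats: Red 2, Blue 5, Green 4, Gold 6.
At 18 seats: Red 2, Blue 6, Green 4, Gold 6.
No district's allocation decreased.

none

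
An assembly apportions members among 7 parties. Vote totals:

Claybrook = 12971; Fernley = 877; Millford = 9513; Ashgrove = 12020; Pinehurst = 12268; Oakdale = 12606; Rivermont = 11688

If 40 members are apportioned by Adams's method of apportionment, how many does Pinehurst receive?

Standard divisor 71943/40 ≈ 1798.575; standard quotas: Claybrook 7.212, Fernley 0.488, Millford 5.289, Ashgrove 6.683, Pinehurst 6.821, Oakdale 7.009, Rivermont 6.498.
Rounding up gives 8, 1, 6, 7, 7, 8, 7 = 44 seats, so the divisor must be adjusted.
With modified divisor 1980: modified quotas Claybrook 6.551, Fernley 0.443, Millford 4.805, Ashgrove 6.071, Pinehurst 6.196, Oakdale 6.367, Rivermont 5.903.
Rounding up: Claybrook 7, Fernley 1, Millford 5, Ashgrove 7, Pinehurst 7, Oakdale 7, Rivermont 6 (total 40).
Pinehurst receives 7.

7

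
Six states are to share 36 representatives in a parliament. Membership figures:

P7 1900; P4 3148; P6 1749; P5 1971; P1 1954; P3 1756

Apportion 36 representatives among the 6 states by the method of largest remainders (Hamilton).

P7: 5; P4: 9; P6: 5; P5: 6; P1: 6; P3: 5

Total 12478; standard divisor 12478/36 ≈ 346.611.
Standard quotas: P7 5.482, P4 9.082, P6 5.046, P5 5.686, P1 5.637, P3 5.066.
Lower quotas: P7 5, P4 9, P6 5, P5 5, P1 5, P3 5 (sum 34, leaving 2 seats).
Remainders in descending order: P5 0.686, P1 0.637, P7 0.482, P4 0.082, P3 0.066, P6 0.046.
The surplus seats go to P5, P1.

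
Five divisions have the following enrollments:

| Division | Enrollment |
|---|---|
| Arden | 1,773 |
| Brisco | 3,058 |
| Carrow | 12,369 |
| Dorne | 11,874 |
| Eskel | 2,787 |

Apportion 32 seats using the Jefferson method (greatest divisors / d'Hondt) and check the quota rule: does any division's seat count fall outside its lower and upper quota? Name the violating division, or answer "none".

Standard quotas: Arden 1.781, Brisco 3.071, Carrow 12.423, Dorne 11.926, Eskel 2.799.
Jefferson allocation: Arden 1, Brisco 3, Carrow 13, Dorne 12, Eskel 3.
Every allocation lies between the lower and upper quota.

none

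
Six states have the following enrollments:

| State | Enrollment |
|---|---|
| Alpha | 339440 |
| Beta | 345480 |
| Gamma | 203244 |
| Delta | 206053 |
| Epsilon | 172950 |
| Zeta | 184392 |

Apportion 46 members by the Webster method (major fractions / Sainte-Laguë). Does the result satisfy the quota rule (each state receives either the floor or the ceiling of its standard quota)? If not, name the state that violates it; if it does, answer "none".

Standard quotas: Alpha 10.757, Beta 10.948, Gamma 6.441, Delta 6.530, Epsilon 5.481, Zeta 5.843.
Webster allocation: Alpha 11, Beta 11, Gamma 6, Delta 7, Epsilon 5, Zeta 6.
Every allocation lies between the lower and upper quota.

none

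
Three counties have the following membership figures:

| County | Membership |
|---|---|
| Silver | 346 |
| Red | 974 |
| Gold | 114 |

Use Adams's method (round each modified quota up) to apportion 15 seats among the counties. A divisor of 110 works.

With modified divisor 110: modified quotas Silver 3.145, Red 8.855, Gold 1.036.
Rounding up: Silver 4, Red 9, Gold 2 (total 15).

Silver 4, Red 9, Gold 2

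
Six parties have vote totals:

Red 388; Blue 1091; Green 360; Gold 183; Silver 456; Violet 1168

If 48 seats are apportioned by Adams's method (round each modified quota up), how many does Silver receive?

6

Standard divisor 3646/48 ≈ 75.958; standard quotas: Red 5.108, Blue 14.363, Green 4.739, Gold 2.409, Silver 6.003, Violet 15.377.
Rounding up gives 6, 15, 5, 3, 7, 16 = 52 seats, so the divisor must be adjusted.
With modified divisor 80: modified quotas Red 4.850, Blue 13.637, Green 4.500, Gold 2.288, Silver 5.700, Violet 14.600.
Rounding up: Red 5, Blue 14, Green 5, Gold 3, Silver 6, Violet 15 (total 48).
Silver receives 6.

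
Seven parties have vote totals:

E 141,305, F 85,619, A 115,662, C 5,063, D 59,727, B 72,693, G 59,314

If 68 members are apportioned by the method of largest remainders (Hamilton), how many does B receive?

9

The standard divisor is 539383/68 ≈ 7932.103.
Standard quotas: E 17.8143, F 10.7940, A 14.5815, C 0.6383, D 7.5298, B 9.1644, G 7.4777.
Lower quotas: E 17, F 10, A 14, C 0, D 7, B 9, G 7 (sum 64, leaving 4 seats).
Remainders in descending order: E 0.8143, F 0.7940, C 0.6383, A 0.5815, D 0.5298, G 0.4777, B 0.1644.
The surplus seats go to E, F, C, A.
B receives 9.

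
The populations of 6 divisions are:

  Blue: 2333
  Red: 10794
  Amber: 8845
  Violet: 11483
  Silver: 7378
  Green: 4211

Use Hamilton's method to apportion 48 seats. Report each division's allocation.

Blue: 2, Red: 12, Amber: 9, Violet: 12, Silver: 8, Green: 5

Standard divisor: 45044 ÷ 48 ≈ 938.417.
Standard quotas: Blue 2.4861, Red 11.5024, Amber 9.4255, Violet 12.2366, Silver 7.8622, Green 4.4873.
Lower quotas: Blue 2, Red 11, Amber 9, Violet 12, Silver 7, Green 4 (sum 45, leaving 3 seats).
Remainders in descending order: Silver 0.8622, Red 0.5024, Green 0.4873, Blue 0.4861, Amber 0.4255, Violet 0.2366.
The surplus seats go to Silver, Red, Green.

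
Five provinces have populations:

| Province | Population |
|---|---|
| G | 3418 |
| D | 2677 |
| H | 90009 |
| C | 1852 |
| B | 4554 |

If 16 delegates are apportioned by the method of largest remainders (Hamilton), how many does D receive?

Standard divisor: 102510 ÷ 16 ≈ 6406.875.
Standard quotas: G 0.5335, D 0.4178, H 14.0488, C 0.2891, B 0.7108.
Lower quotas: G 0, D 0, H 14, C 0, B 0 (sum 14, leaving 2 seats).
Remainders in descending order: B 0.7108, G 0.5335, D 0.4178, C 0.2891, H 0.0488.
Largest remainders: B, G receive the extra seats.
D receives 0.

0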